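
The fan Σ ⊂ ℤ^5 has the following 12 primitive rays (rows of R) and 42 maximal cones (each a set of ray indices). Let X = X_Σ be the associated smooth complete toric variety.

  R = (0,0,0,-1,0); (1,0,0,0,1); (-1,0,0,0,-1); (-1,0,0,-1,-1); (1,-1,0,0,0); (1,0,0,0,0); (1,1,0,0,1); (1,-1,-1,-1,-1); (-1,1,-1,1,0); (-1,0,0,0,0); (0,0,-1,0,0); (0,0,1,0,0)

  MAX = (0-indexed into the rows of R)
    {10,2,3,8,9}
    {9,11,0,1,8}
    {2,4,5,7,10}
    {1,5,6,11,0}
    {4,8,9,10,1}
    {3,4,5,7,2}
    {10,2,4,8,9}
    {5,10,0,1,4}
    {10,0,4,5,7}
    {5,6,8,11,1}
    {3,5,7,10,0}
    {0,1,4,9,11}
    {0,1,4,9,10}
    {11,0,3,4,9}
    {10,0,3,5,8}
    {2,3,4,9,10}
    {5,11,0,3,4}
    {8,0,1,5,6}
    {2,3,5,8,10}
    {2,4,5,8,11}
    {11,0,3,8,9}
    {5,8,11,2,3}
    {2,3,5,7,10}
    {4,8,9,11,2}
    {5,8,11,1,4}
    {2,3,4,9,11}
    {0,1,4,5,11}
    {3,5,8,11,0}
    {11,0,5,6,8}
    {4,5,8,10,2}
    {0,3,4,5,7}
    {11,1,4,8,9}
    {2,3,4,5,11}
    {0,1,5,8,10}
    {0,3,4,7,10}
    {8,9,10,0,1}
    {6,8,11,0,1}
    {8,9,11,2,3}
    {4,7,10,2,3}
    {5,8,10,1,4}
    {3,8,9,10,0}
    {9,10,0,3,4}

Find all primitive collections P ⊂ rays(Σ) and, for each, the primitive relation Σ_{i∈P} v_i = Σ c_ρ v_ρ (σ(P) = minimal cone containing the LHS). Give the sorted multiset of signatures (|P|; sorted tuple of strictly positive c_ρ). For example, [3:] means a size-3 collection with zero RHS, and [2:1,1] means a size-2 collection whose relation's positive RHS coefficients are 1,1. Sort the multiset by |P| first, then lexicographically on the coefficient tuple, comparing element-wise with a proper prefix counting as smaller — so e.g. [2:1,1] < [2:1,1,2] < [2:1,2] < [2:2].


Minimal non-faces — 19 found among 12 rays, 42 max cones:

  P = {1,2}:  v_{1} + v_{2} = 0 — sig = [2:]
  P = {5,9}:  v_{5} + v_{9} = 0 — sig = [2:]
  P = {10,11}:  v_{10} + v_{11} = 0 — sig = [2:]
  P = {0,2}:  v_{0} + v_{2} = v_{3} — sig = [2:1]
  P = {1,3}:  v_{1} + v_{3} = v_{0} — sig = [2:1]
  P = {4,6}:  v_{4} + v_{6} = v_{1} + v_{5} — sig = [2:1,1]
  P = {7,9}:  v_{7} + v_{9} = v_{3} + v_{4} + v_{10} — sig = [2:1,1,1]
  P = {7,11}:  v_{7} + v_{11} = v_{3} + v_{4} + v_{5} — sig = [2:1,1,1]
  P = {1,7}:  v_{1} + v_{7} = v_{0} + v_{4} + v_{5} + v_{10} — sig = [2:1,1,1,1]
  P = {2,6}:  v_{2} + v_{6} = v_{0} + v_{5} + v_{8} + v_{11} — sig = [2:1,1,1,1]
  P = {6,9}:  v_{6} + v_{9} = v_{0} + v_{1} + v_{8} + v_{11} — sig = [2:1,1,1,1]
  P = {6,10}:  v_{6} + v_{10} = v_{0} + v_{1} + v_{5} + v_{8} — sig = [2:1,1,1,1]
  P = {3,6}:  v_{3} + v_{6} = 2·v_{0} + v_{5} + v_{8} + v_{11} — sig = [2:1,1,1,2]
  P = {6,7}:  v_{6} + v_{7} = v_{0} + 2·v_{5} + v_{10} — sig = [2:1,1,2]
  P = {7,8}:  v_{7} + v_{8} = v_{2} + v_{5} + 2·v_{10} — sig = [2:1,1,2]
  P = {0,4,8}:  v_{0} + v_{4} + v_{8} = v_{10} — sig = [3:1]
  P = {3,4,8}:  v_{3} + v_{4} + v_{8} = v_{2} + v_{10} — sig = [3:1,1]
  P = {3,4,5,10}:  v_{3} + v_{4} + v_{5} + v_{10} = v_{7} — sig = [4:1]
  P = {0,1,5,8,11}:  v_{0} + v_{1} + v_{5} + v_{8} + v_{11} = v_{6} — sig = [5:1]

Hence PRS(X_Σ) =
    |P|=2: 15 collections, coeffs (), (), (), (1), (1), (1,1), (1,1,1), (1,1,1), (1,1,1,1), (1,1,1,1), (1,1,1,1), (1,1,1,1), (1,1,1,2), (1,1,2), (1,1,2)
    |P|=3: 2 collections, coeffs (1), (1,1)
    |P|=4: 1 collection, coeffs (1)
    |P|=5: 1 collection, coeffs (1)


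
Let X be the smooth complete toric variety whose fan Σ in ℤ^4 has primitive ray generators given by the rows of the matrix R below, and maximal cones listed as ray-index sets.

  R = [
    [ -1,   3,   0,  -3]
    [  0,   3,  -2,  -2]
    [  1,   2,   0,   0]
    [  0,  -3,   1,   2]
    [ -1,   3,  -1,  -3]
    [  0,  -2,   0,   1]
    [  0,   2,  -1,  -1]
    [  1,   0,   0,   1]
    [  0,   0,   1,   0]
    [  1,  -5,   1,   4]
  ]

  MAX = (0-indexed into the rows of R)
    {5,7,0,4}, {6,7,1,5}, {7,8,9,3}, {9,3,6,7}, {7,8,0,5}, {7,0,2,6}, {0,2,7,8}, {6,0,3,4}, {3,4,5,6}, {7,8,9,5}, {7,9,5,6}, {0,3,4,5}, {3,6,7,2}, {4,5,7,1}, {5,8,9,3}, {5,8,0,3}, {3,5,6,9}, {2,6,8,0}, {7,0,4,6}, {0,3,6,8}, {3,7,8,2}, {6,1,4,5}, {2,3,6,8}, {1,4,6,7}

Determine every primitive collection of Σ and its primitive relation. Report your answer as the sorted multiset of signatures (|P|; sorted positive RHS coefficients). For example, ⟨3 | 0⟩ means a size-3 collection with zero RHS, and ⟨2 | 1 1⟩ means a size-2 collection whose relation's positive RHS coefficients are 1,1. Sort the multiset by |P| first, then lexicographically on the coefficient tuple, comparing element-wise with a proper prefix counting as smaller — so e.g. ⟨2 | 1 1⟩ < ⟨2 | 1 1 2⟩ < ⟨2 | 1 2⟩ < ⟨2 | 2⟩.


The 20 primitive collections of Σ (r=10, n=4):

  P={2,5}:  v_{2} + v_{5} = v_{7}  →  sig = ⟨2 | 1⟩
  P={4,8}:  v_{4} + v_{8} = v_{0}  →  sig = ⟨2 | 1⟩
  P={4,9}:  v_{4} + v_{9} = v_{5}  →  sig = ⟨2 | 1⟩
  P={0,9}:  v_{0} + v_{9} = v_{5} + v_{8}  →  sig = ⟨2 | 1 1⟩
  P={1,3}:  v_{1} + v_{3} = v_{5} + v_{6}  →  sig = ⟨2 | 1 1⟩
  P={1,8}:  v_{1} + v_{8} = v_{4} + v_{7}  →  sig = ⟨2 | 1 1⟩
  P={2,4}:  v_{2} + v_{4} = v_{0} + v_{6} + v_{7}  →  sig = ⟨2 | 1 1 1⟩
  P={1,2}:  v_{1} + v_{2} = v_{4} + v_{6} + 2·v_{7}  →  sig = ⟨2 | 1 1 2⟩
  P={1,9}:  v_{1} + v_{9} = 2·v_{5} + v_{6} + v_{7}  →  sig = ⟨2 | 1 1 2⟩
  P={0,1}:  v_{0} + v_{1} = 2·v_{4} + v_{7}  →  sig = ⟨2 | 1 2⟩
  P={2,9}:  v_{2} + v_{9} = v_{3} + 2·v_{7}  →  sig = ⟨2 | 1 2⟩
  P={3,4,7}:  v_{3} + v_{4} + v_{7} = 0  →  sig = ⟨3 | 0⟩
  P={5,6,8}:  v_{5} + v_{6} + v_{8} = 0  →  sig = ⟨3 | 0⟩
  P={0,3,7}:  v_{0} + v_{3} + v_{7} = v_{8}  →  sig = ⟨3 | 1⟩
  P={0,5,6}:  v_{0} + v_{5} + v_{6} = v_{4}  →  sig = ⟨3 | 1⟩
  P={3,5,7}:  v_{3} + v_{5} + v_{7} = v_{9}  →  sig = ⟨3 | 1⟩
  P={6,7,8}:  v_{6} + v_{7} + v_{8} = v_{2}  →  sig = ⟨3 | 1⟩
  P={6,8,9}:  v_{6} + v_{8} + v_{9} = v_{3} + v_{7}  →  sig = ⟨3 | 1 1⟩
  P={0,2,3}:  v_{0} + v_{2} + v_{3} = v_{6} + 2·v_{8}  →  sig = ⟨3 | 1 2⟩
  P={4,5,6,7}:  v_{4} + v_{5} + v_{6} + v_{7} = v_{1}  →  sig = ⟨4 | 1⟩

Hence PRS(X_Σ) =
    |P|=2: 11 collections, coeffs (1), (1), (1), (1,1), (1,1), (1,1), (1,1,1), (1,1,2), (1,1,2), (1,2), (1,2)
    |P|=3: 8 collections, coeffs (), (), (1), (1), (1), (1), (1,1), (1,2)
    |P|=4: 1 collection, coeffs (1)


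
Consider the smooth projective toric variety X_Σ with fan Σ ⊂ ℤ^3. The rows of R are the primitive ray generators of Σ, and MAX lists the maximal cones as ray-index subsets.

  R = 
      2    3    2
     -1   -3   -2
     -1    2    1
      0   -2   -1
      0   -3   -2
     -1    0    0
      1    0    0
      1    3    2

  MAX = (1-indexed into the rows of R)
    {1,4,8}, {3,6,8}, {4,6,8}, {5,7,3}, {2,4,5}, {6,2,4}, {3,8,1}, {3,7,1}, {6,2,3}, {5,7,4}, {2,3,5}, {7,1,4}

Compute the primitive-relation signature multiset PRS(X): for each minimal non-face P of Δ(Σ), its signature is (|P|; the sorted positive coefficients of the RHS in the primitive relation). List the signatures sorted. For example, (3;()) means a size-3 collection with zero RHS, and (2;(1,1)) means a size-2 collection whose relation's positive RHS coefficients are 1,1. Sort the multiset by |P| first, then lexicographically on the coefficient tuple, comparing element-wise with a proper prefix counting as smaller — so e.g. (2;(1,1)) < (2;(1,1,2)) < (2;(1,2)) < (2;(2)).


|primitive collections| = 10. Relations:

  P={2,8}:  v_{2} + v_{8} = 0  ⟹  sig = (2;())
  P={6,7}:  v_{6} + v_{7} = 0  ⟹  sig = (2;())
  P={1,2}:  v_{1} + v_{2} = v_{7}  ⟹  sig = (2;(1))
  P={1,6}:  v_{1} + v_{6} = v_{8}  ⟹  sig = (2;(1))
  P={2,7}:  v_{2} + v_{7} = v_{5}  ⟹  sig = (2;(1))
  P={3,4}:  v_{3} + v_{4} = v_{6}  ⟹  sig = (2;(1))
  P={5,6}:  v_{5} + v_{6} = v_{2}  ⟹  sig = (2;(1))
  P={5,8}:  v_{5} + v_{8} = v_{7}  ⟹  sig = (2;(1))
  P={7,8}:  v_{7} + v_{8} = v_{1}  ⟹  sig = (2;(1))
  P={1,5}:  v_{1} + v_{5} = 2·v_{7}  ⟹  sig = (2;(2))

Sorted signature multiset PRS(X):
{ (2;()) ×2,  (2;(1)) ×7,  (2;(2)) }


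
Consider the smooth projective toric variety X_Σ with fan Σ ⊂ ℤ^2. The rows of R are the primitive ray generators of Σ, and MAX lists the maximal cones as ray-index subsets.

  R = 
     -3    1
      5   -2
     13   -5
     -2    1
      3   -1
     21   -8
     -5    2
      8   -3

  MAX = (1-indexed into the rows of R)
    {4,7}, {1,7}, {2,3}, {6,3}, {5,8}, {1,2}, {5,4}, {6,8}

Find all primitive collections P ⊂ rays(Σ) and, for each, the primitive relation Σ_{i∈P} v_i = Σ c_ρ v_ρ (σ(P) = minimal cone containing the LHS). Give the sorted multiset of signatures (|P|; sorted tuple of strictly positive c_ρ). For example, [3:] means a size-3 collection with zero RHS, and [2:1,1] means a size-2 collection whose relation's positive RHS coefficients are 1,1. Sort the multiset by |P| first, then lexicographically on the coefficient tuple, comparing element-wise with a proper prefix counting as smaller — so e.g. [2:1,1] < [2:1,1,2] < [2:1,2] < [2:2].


Σ has 20 primitive collections:

  P={1,5}:  v_{1} + v_{5} = 0  →  sig = [2:]
  P={2,7}:  v_{2} + v_{7} = 0  →  sig = [2:]
  P={1,4}:  v_{1} + v_{4} = v_{7}  →  sig = [2:1]
  P={1,8}:  v_{1} + v_{8} = v_{2}  →  sig = [2:1]
  P={2,4}:  v_{2} + v_{4} = v_{5}  →  sig = [2:1]
  P={2,5}:  v_{2} + v_{5} = v_{8}  →  sig = [2:1]
  P={2,8}:  v_{2} + v_{8} = v_{3}  →  sig = [2:1]
  P={3,7}:  v_{3} + v_{7} = v_{8}  →  sig = [2:1]
  P={3,8}:  v_{3} + v_{8} = v_{6}  →  sig = [2:1]
  P={5,7}:  v_{5} + v_{7} = v_{4}  →  sig = [2:1]
  P={7,8}:  v_{7} + v_{8} = v_{5}  →  sig = [2:1]
  P={1,6}:  v_{1} + v_{6} = v_{2} + v_{3}  →  sig = [2:1,1]
  P={3,4}:  v_{3} + v_{4} = v_{5} + v_{8}  →  sig = [2:1,1]
  P={4,6}:  v_{4} + v_{6} = v_{5} + 2·v_{8}  →  sig = [2:1,2]
  P={1,3}:  v_{1} + v_{3} = 2·v_{2}  →  sig = [2:2]
  P={2,6}:  v_{2} + v_{6} = 2·v_{3}  →  sig = [2:2]
  P={3,5}:  v_{3} + v_{5} = 2·v_{8}  →  sig = [2:2]
  P={4,8}:  v_{4} + v_{8} = 2·v_{5}  →  sig = [2:2]
  P={6,7}:  v_{6} + v_{7} = 2·v_{8}  →  sig = [2:2]
  P={5,6}:  v_{5} + v_{6} = 3·v_{8}  →  sig = [2:3]

so the primitive-relation signature multiset is
    [2:]
    [2:]
    [2:1]
    [2:1]
    [2:1]
    [2:1]
    [2:1]
    [2:1]
    [2:1]
    [2:1]
    [2:1]
    [2:1,1]
    [2:1,1]
    [2:1,2]
    [2:2]
    [2:2]
    [2:2]
    [2:2]
    [2:2]
    [2:3]


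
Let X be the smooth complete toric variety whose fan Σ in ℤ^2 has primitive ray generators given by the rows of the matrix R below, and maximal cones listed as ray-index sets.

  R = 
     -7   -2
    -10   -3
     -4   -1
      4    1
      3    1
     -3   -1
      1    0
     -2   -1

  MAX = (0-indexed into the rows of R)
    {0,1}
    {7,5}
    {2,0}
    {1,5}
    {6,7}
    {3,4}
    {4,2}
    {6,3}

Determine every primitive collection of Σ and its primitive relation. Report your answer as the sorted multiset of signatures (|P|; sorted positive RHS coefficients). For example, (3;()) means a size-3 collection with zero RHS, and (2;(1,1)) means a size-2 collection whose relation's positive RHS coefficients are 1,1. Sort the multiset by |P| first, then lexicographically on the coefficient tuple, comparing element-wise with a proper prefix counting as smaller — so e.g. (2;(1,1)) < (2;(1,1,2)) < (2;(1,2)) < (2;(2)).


20 minimal non-faces of Δ(Σ) (on 8 rays):

  • {2,3}:  v_{2} + v_{3} = 0  ⟹  sig = (2;())
  • {4,5}:  v_{4} + v_{5} = 0  ⟹  sig = (2;())
  • {0,3}:  v_{0} + v_{3} = v_{5}  ⟹  sig = (2;(1))
  • {0,4}:  v_{0} + v_{4} = v_{2}  ⟹  sig = (2;(1))
  • {0,5}:  v_{0} + v_{5} = v_{1}  ⟹  sig = (2;(1))
  • {1,4}:  v_{1} + v_{4} = v_{0}  ⟹  sig = (2;(1))
  • {2,5}:  v_{2} + v_{5} = v_{0}  ⟹  sig = (2;(1))
  • {2,6}:  v_{2} + v_{6} = v_{5}  ⟹  sig = (2;(1))
  • {3,5}:  v_{3} + v_{5} = v_{6}  ⟹  sig = (2;(1))
  • {4,6}:  v_{4} + v_{6} = v_{3}  ⟹  sig = (2;(1))
  • {4,7}:  v_{4} + v_{7} = v_{6}  ⟹  sig = (2;(1))
  • {5,6}:  v_{5} + v_{6} = v_{7}  ⟹  sig = (2;(1))
  • {0,6}:  v_{0} + v_{6} = 2·v_{5}  ⟹  sig = (2;(2))
  • {1,2}:  v_{1} + v_{2} = 2·v_{0}  ⟹  sig = (2;(2))
  • {1,3}:  v_{1} + v_{3} = 2·v_{5}  ⟹  sig = (2;(2))
  • {2,7}:  v_{2} + v_{7} = 2·v_{5}  ⟹  sig = (2;(2))
  • {3,7}:  v_{3} + v_{7} = 2·v_{6}  ⟹  sig = (2;(2))
  • {0,7}:  v_{0} + v_{7} = 3·v_{5}  ⟹  sig = (2;(3))
  • {1,6}:  v_{1} + v_{6} = 3·v_{5}  ⟹  sig = (2;(3))
  • {1,7}:  v_{1} + v_{7} = 4·v_{5}  ⟹  sig = (2;(4))

Sorted signature multiset PRS(X):
[(2;()), (2;()), (2;(1)), (2;(1)), (2;(1)), (2;(1)), (2;(1)), (2;(1)), (2;(1)), (2;(1)), (2;(1)), (2;(1)), (2;(2)), (2;(2)), (2;(2)), (2;(2)), (2;(2)), (2;(3)), (2;(3)), (2;(4))]


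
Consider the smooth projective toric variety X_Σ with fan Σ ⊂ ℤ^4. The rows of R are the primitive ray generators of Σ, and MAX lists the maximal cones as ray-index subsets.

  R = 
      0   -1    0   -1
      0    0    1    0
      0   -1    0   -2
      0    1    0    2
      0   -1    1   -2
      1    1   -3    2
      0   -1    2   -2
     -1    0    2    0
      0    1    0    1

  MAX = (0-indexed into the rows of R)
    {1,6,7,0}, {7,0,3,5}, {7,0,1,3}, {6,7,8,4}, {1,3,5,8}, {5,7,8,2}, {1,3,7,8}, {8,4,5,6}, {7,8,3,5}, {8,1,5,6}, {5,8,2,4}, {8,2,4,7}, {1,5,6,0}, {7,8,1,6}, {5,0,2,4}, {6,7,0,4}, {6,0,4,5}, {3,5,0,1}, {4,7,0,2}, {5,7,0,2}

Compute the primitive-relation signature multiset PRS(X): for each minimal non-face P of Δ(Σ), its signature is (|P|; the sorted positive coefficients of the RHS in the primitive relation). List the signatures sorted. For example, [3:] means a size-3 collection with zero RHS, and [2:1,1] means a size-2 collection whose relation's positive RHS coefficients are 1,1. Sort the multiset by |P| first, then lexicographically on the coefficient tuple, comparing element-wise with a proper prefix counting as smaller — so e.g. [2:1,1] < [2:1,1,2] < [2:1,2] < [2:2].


The 10 primitive collections of Σ (r=9, n=4):

  {0,8}:  v_{0} + v_{8} = 0 ; sig = [2:]
  {2,3}:  v_{2} + v_{3} = 0 ; sig = [2:]
  {1,2}:  v_{1} + v_{2} = v_{4} ; sig = [2:1]
  {1,4}:  v_{1} + v_{4} = v_{6} ; sig = [2:1]
  {3,4}:  v_{3} + v_{4} = v_{1} ; sig = [2:1]
  {2,6}:  v_{2} + v_{6} = 2·v_{4} ; sig = [2:2]
  {3,6}:  v_{3} + v_{6} = 2·v_{1} ; sig = [2:2]
  {4,5,7}:  v_{4} + v_{5} + v_{7} = 0 ; sig = [3:]
  {1,5,7}:  v_{1} + v_{5} + v_{7} = v_{3} ; sig = [3:1]
  {5,6,7}:  v_{5} + v_{6} + v_{7} = v_{1} ; sig = [3:1]

so the primitive-relation signature multiset is
[[2:], [2:], [2:1], [2:1], [2:1], [2:2], [2:2], [3:], [3:1], [3:1]]


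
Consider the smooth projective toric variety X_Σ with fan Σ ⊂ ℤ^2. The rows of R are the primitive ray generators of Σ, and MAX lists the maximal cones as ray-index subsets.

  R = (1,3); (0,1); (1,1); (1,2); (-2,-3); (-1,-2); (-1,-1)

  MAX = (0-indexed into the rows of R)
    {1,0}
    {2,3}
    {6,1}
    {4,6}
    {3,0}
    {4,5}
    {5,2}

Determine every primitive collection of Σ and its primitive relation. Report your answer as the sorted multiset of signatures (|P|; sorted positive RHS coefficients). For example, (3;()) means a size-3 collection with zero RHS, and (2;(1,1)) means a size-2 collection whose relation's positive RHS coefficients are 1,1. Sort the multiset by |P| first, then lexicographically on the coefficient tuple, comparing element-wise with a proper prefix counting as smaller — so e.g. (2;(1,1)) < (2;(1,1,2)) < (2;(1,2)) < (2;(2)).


Δ(Σ) — 7 vertices, 14 min non-faces:

  P={2,6}:  v_{2} + v_{6} = 0  ⟹  sig = (2;())
  P={3,5}:  v_{3} + v_{5} = 0  ⟹  sig = (2;())
  P={0,5}:  v_{0} + v_{5} = v_{1}  ⟹  sig = (2;(1))
  P={1,2}:  v_{1} + v_{2} = v_{3}  ⟹  sig = (2;(1))
  P={1,3}:  v_{1} + v_{3} = v_{0}  ⟹  sig = (2;(1))
  P={1,5}:  v_{1} + v_{5} = v_{6}  ⟹  sig = (2;(1))
  P={2,4}:  v_{2} + v_{4} = v_{5}  ⟹  sig = (2;(1))
  P={3,4}:  v_{3} + v_{4} = v_{6}  ⟹  sig = (2;(1))
  P={3,6}:  v_{3} + v_{6} = v_{1}  ⟹  sig = (2;(1))
  P={5,6}:  v_{5} + v_{6} = v_{4}  ⟹  sig = (2;(1))
  P={0,4}:  v_{0} + v_{4} = v_{1} + v_{6}  ⟹  sig = (2;(1,1))
  P={0,2}:  v_{0} + v_{2} = 2·v_{3}  ⟹  sig = (2;(2))
  P={0,6}:  v_{0} + v_{6} = 2·v_{1}  ⟹  sig = (2;(2))
  P={1,4}:  v_{1} + v_{4} = 2·v_{6}  ⟹  sig = (2;(2))

Hence PRS(X_Σ) =
{ (2;()) ×2,  (2;(1)) ×8,  (2;(1,1)),  (2;(2)) ×3 }


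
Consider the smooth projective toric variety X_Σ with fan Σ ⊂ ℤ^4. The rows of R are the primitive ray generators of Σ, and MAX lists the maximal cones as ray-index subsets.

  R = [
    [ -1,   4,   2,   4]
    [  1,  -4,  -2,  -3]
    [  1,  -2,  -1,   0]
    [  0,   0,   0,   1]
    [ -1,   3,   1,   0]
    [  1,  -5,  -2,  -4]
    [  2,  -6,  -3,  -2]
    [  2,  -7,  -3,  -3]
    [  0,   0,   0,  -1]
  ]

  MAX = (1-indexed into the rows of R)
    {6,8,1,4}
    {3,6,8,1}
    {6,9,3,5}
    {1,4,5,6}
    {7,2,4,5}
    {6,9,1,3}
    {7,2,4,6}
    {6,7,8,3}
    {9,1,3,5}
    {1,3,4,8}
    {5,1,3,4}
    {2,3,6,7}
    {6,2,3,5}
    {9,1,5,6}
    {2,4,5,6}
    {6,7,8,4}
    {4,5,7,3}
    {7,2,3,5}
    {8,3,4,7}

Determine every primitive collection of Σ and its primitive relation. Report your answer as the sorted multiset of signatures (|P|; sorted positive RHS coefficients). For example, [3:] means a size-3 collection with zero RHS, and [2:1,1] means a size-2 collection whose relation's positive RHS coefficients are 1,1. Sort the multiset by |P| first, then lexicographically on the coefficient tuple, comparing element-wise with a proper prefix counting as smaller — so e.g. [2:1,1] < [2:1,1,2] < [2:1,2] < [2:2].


Minimal non-faces — 12 found among 9 rays, 19 max cones:

  P={4,9}:  v_{4} + v_{9} = 0  →  sig = [2:]
  P={1,2}:  v_{1} + v_{2} = v_{4}  →  sig = [2:1]
  P={5,8}:  v_{5} + v_{8} = v_{2}  →  sig = [2:1]
  P={2,8}:  v_{2} + v_{8} = v_{6} + v_{7}  →  sig = [2:1,1]
  P={7,9}:  v_{7} + v_{9} = v_{2} + v_{3}  →  sig = [2:1,1]
  P={8,9}:  v_{8} + v_{9} = v_{3} + v_{6}  →  sig = [2:1,1]
  P={2,9}:  v_{2} + v_{9} = v_{3} + v_{5} + v_{6}  →  sig = [2:1,1,1]
  P={1,7}:  v_{1} + v_{7} = v_{3} + 2·v_{4}  →  sig = [2:1,2]
  P={2,3,4}:  v_{2} + v_{3} + v_{4} = v_{7}  →  sig = [3:1]
  P={3,4,6}:  v_{3} + v_{4} + v_{6} = v_{8}  →  sig = [3:1]
  P={5,6,7}:  v_{5} + v_{6} + v_{7} = 2·v_{2}  →  sig = [3:2]
  P={1,3,5,6}:  v_{1} + v_{3} + v_{5} + v_{6} = 0  →  sig = [4:]

Signatures (|P|; sorted positive RHS coefficients), sorted:
    |P|=2: 8 collections, coeffs (), (1), (1), (1,1), (1,1), (1,1), (1,1,1), (1,2)
    |P|=3: 3 collections, coeffs (1), (1), (2)
    |P|=4: 1 collection, coeffs ()


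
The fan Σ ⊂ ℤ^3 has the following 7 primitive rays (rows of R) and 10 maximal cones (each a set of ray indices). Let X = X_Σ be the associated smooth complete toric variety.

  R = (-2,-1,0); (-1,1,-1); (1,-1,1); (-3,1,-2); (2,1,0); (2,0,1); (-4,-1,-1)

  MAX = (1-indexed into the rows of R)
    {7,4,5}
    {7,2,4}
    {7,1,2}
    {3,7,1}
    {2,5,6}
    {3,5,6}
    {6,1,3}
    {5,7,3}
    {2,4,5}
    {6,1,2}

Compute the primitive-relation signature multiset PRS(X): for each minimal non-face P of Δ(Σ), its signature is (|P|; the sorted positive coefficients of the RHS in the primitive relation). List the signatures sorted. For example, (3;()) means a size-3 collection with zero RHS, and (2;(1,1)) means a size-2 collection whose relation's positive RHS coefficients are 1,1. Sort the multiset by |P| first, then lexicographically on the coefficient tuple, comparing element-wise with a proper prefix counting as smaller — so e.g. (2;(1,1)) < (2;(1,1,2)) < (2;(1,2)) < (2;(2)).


7 minimal non-faces of Δ(Σ) (on 7 rays):

  • {1,5}:  v_{1} + v_{5} = 0  ⇒ sig = (2;())
  • {2,3}:  v_{2} + v_{3} = 0  ⇒ sig = (2;())
  • {4,6}:  v_{4} + v_{6} = v_{2}  ⇒ sig = (2;(1))
  • {6,7}:  v_{6} + v_{7} = v_{1}  ⇒ sig = (2;(1))
  • {1,4}:  v_{1} + v_{4} = v_{2} + v_{7}  ⇒ sig = (2;(1,1))
  • {3,4}:  v_{3} + v_{4} = v_{5} + v_{7}  ⇒ sig = (2;(1,1))
  • {2,5,7}:  v_{2} + v_{5} + v_{7} = v_{4}  ⇒ sig = (3;(1))

Sorted signature multiset PRS(X):
    |P|=2: 6 collections, coeffs (), (), (1), (1), (1,1), (1,1)
    |P|=3: 1 collection, coeffs (1)


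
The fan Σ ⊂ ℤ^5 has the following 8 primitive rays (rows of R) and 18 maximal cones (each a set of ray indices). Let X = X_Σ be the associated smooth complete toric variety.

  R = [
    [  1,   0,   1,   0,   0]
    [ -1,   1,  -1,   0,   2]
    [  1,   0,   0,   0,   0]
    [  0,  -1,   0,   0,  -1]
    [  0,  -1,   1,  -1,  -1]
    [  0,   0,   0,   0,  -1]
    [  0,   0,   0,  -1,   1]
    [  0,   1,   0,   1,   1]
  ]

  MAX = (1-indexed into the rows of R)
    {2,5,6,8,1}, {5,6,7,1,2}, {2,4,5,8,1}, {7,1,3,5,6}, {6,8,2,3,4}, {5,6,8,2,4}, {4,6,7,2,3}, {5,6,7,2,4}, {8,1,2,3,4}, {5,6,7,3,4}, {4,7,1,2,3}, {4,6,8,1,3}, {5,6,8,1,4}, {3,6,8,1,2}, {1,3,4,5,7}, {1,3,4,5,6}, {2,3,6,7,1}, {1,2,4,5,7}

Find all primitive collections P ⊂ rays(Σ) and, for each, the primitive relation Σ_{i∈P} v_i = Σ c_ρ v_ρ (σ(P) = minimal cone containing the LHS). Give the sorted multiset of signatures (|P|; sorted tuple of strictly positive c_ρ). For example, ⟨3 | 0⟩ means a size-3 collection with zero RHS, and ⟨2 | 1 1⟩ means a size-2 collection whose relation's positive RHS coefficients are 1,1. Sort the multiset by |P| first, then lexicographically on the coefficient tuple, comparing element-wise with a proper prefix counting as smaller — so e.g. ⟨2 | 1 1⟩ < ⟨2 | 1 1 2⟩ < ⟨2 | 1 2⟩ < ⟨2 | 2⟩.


5 collections generate NE(X_Σ); each relation:

  {7,8}:  v_{7} + v_{8} = v_{1} + v_{2}  →  sig = ⟨2 | 1 1⟩
  {2,3,5}:  v_{2} + v_{3} + v_{5} = v_{7}  →  sig = ⟨3 | 1⟩
  {3,5,8}:  v_{3} + v_{5} + v_{8} = v_{1}  →  sig = ⟨3 | 1⟩
  {1,2,4,6}:  v_{1} + v_{2} + v_{4} + v_{6} = 0  →  sig = ⟨4 | 0⟩
  {1,4,6,7}:  v_{1} + v_{4} + v_{6} + v_{7} = v_{3} + v_{5}  →  sig = ⟨4 | 1 1⟩

Hence PRS(X_Σ) =
[⟨2 | 1 1⟩, ⟨3 | 1⟩, ⟨3 | 1⟩, ⟨4 | 0⟩, ⟨4 | 1 1⟩]


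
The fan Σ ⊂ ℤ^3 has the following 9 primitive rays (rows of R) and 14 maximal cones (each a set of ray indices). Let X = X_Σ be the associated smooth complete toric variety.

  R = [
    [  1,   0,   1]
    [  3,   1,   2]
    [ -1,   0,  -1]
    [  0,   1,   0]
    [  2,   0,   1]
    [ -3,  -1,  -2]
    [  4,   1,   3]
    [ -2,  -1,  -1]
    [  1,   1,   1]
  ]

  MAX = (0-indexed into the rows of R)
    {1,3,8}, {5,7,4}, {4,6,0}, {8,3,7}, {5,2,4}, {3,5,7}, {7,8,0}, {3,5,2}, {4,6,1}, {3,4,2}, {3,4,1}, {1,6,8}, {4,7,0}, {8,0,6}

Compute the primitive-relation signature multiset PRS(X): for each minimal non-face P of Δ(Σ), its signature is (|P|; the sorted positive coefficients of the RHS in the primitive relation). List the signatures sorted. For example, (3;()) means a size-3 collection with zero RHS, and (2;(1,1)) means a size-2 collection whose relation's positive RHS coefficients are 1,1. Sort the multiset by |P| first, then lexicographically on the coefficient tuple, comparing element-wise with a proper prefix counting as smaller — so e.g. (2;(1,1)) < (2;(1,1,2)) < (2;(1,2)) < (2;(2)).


|primitive collections| = 17. Relations:

  • {0,2}:  v_{0} + v_{2} = 0  →  sig = (2;())
  • {1,5}:  v_{1} + v_{5} = 0  →  sig = (2;())
  • {0,1}:  v_{0} + v_{1} = v_{6}  →  sig = (2;(1))
  • {0,3}:  v_{0} + v_{3} = v_{8}  →  sig = (2;(1))
  • {0,5}:  v_{0} + v_{5} = v_{7}  →  sig = (2;(1))
  • {1,7}:  v_{1} + v_{7} = v_{0}  →  sig = (2;(1))
  • {2,6}:  v_{2} + v_{6} = v_{1}  →  sig = (2;(1))
  • {2,7}:  v_{2} + v_{7} = v_{5}  →  sig = (2;(1))
  • {2,8}:  v_{2} + v_{8} = v_{3}  →  sig = (2;(1))
  • {4,8}:  v_{4} + v_{8} = v_{1}  →  sig = (2;(1))
  • {5,6}:  v_{5} + v_{6} = v_{0}  →  sig = (2;(1))
  • {1,2}:  v_{1} + v_{2} = v_{3} + v_{4}  →  sig = (2;(1,1))
  • {3,6}:  v_{3} + v_{6} = v_{1} + v_{8}  →  sig = (2;(1,1))
  • {5,8}:  v_{5} + v_{8} = v_{3} + v_{7}  →  sig = (2;(1,1))
  • {6,7}:  v_{6} + v_{7} = 2·v_{0}  →  sig = (2;(2))
  • {3,4,7}:  v_{3} + v_{4} + v_{7} = 0  →  sig = (3;())
  • {3,4,5}:  v_{3} + v_{4} + v_{5} = v_{2}  →  sig = (3;(1))

Hence PRS(X_Σ) =
    (2;())
    (2;())
    (2;(1))
    (2;(1))
    (2;(1))
    (2;(1))
    (2;(1))
    (2;(1))
    (2;(1))
    (2;(1))
    (2;(1))
    (2;(1,1))
    (2;(1,1))
    (2;(1,1))
    (2;(2))
    (3;())
    (3;(1))


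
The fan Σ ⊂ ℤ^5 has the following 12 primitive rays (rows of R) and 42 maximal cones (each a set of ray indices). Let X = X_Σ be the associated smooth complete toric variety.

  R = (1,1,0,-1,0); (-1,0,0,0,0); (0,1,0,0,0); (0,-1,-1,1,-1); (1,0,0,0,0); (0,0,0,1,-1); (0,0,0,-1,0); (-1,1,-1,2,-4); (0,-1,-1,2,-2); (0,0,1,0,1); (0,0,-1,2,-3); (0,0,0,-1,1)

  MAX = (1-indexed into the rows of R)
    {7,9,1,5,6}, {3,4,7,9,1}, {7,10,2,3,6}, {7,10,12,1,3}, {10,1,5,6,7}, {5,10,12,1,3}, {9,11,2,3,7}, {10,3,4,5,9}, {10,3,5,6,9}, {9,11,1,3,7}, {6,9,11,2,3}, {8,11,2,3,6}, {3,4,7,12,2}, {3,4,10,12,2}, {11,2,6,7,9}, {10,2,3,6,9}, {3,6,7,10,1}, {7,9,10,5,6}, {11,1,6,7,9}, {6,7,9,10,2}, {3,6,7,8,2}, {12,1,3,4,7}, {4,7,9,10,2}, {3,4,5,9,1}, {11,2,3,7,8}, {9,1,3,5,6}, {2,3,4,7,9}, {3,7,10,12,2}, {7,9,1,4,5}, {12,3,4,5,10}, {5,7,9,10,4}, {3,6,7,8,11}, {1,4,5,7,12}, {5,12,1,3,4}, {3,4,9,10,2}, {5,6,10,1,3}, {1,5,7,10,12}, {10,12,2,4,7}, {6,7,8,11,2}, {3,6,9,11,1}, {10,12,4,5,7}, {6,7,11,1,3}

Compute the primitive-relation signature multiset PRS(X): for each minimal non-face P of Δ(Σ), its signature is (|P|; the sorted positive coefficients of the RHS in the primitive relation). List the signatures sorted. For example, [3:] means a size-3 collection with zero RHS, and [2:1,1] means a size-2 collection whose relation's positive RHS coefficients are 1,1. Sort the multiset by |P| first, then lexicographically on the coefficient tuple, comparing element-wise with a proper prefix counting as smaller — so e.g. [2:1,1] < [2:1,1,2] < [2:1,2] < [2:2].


Δ(Σ) — 12 vertices, 22 min non-faces:

  • {2,5}:  v_{2} + v_{5} = 0  ⇒ sig = [2:]
  • {6,12}:  v_{6} + v_{12} = 0  ⇒ sig = [2:]
  • {4,6}:  v_{4} + v_{6} = v_{9}  ⇒ sig = [2:1]
  • {9,12}:  v_{9} + v_{12} = v_{4}  ⇒ sig = [2:1]
  • {1,2}:  v_{1} + v_{2} = v_{3} + v_{7}  ⇒ sig = [2:1,1]
  • {5,11}:  v_{5} + v_{11} = v_{1} + v_{6} + v_{9}  ⇒ sig = [2:1,1,1]
  • {11,12}:  v_{11} + v_{12} = v_{3} + v_{7} + v_{9}  ⇒ sig = [2:1,1,1]
  • {5,8}:  v_{5} + v_{8} = v_{3} + v_{6} + v_{7} + v_{11}  ⇒ sig = [2:1,1,1,1]
  • {8,12}:  v_{8} + v_{12} = v_{2} + v_{3} + v_{7} + v_{11}  ⇒ sig = [2:1,1,1,1]
  • {4,8}:  v_{4} + v_{8} = v_{2} + v_{3} + v_{7} + v_{9} + v_{11}  ⇒ sig = [2:1,1,1,1,1]
  • {8,10}:  v_{8} + v_{10} = v_{2} + v_{3} + 3·v_{6} + v_{7}  ⇒ sig = [2:1,1,1,3]
  • {4,11}:  v_{4} + v_{11} = v_{3} + v_{7} + 2·v_{9}  ⇒ sig = [2:1,1,2]
  • {1,8}:  v_{1} + v_{8} = 2·v_{3} + v_{6} + 2·v_{7} + v_{11}  ⇒ sig = [2:1,1,2,2]
  • {8,9}:  v_{8} + v_{9} = v_{2} + 2·v_{11}  ⇒ sig = [2:1,2]
  • {10,11}:  v_{10} + v_{11} = 2·v_{6}  ⇒ sig = [2:2]
  • {1,4,10}:  v_{1} + v_{4} + v_{10} = v_{5}  ⇒ sig = [3:1]
  • {3,5,7}:  v_{3} + v_{5} + v_{7} = v_{1}  ⇒ sig = [3:1]
  • {1,9,10}:  v_{1} + v_{9} + v_{10} = v_{5} + v_{6}  ⇒ sig = [3:1,1]
  • {3,4,7,10}:  v_{3} + v_{4} + v_{7} + v_{10} = 0  ⇒ sig = [4:]
  • {3,6,7,9}:  v_{3} + v_{6} + v_{7} + v_{9} = v_{11}  ⇒ sig = [4:1]
  • {3,7,9,10}:  v_{3} + v_{7} + v_{9} + v_{10} = v_{6}  ⇒ sig = [4:1]
  • {2,3,6,7,11}:  v_{2} + v_{3} + v_{6} + v_{7} + v_{11} = v_{8}  ⇒ sig = [5:1]

so the primitive-relation signature multiset is
{ [2:] ×2,  [2:1] ×2,  [2:1,1],  [2:1,1,1] ×2,  [2:1,1,1,1] ×2,  [2:1,1,1,1,1],  [2:1,1,1,3],  [2:1,1,2],  [2:1,1,2,2],  [2:1,2],  [2:2],  [3:1] ×2,  [3:1,1],  [4:],  [4:1] ×2,  [5:1] }


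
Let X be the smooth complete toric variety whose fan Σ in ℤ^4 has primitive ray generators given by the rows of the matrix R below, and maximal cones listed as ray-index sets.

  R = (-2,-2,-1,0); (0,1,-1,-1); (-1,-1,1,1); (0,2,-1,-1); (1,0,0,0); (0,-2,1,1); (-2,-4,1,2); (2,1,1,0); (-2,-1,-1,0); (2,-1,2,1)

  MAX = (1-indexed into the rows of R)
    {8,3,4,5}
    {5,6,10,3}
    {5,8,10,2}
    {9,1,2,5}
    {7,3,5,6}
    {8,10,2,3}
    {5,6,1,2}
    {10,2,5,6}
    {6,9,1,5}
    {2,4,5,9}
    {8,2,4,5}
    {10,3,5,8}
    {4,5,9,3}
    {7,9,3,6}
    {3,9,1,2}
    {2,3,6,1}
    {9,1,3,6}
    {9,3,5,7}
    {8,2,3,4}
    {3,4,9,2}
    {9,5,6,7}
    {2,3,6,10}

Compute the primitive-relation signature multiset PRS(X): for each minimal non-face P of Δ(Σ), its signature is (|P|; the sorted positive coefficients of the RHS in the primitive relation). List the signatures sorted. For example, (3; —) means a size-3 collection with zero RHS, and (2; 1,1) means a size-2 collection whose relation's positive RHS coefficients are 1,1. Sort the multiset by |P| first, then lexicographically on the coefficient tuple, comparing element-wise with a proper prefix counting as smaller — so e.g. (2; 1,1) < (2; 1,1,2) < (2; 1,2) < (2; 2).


17 minimal non-faces of Δ(Σ) (on 10 rays):

  • {4,6}:  v_{4} + v_{6} = 0 ; sig = (2; —)
  • {8,9}:  v_{8} + v_{9} = 0 ; sig = (2; —)
  • {4,10}:  v_{4} + v_{10} = v_{8} ; sig = (2; 1)
  • {6,8}:  v_{6} + v_{8} = v_{10} ; sig = (2; 1)
  • {9,10}:  v_{9} + v_{10} = v_{6} ; sig = (2; 1)
  • {1,4}:  v_{1} + v_{4} = v_{2} + v_{9} ; sig = (2; 1,1)
  • {1,8}:  v_{1} + v_{8} = v_{2} + v_{6} ; sig = (2; 1,1)
  • {2,7}:  v_{2} + v_{7} = v_{6} + v_{9} ; sig = (2; 1,1)
  • {4,7}:  v_{4} + v_{7} = v_{3} + v_{5} + v_{9} ; sig = (2; 1,1,1)
  • {7,8}:  v_{7} + v_{8} = v_{3} + v_{5} + v_{6} ; sig = (2; 1,1,1)
  • {7,10}:  v_{7} + v_{10} = v_{3} + v_{5} + 2·v_{6} ; sig = (2; 1,1,2)
  • {1,10}:  v_{1} + v_{10} = v_{2} + 2·v_{6} ; sig = (2; 1,2)
  • {1,7}:  v_{1} + v_{7} = 2·v_{6} + 2·v_{9} ; sig = (2; 2,2)
  • {2,3,5}:  v_{2} + v_{3} + v_{5} = 0 ; sig = (3; —)
  • {2,6,9}:  v_{2} + v_{6} + v_{9} = v_{1} ; sig = (3; 1)
  • {1,3,5}:  v_{1} + v_{3} + v_{5} = v_{6} + v_{9} ; sig = (3; 1,1)
  • {3,5,6,9}:  v_{3} + v_{5} + v_{6} + v_{9} = v_{7} ; sig = (4; 1)

Signatures (|P|; sorted positive RHS coefficients), sorted:
    |P|=2: 13 collections, coeffs (), (), (1), (1), (1), (1,1), (1,1), (1,1), (1,1,1), (1,1,1), (1,1,2), (1,2), (2,2)
    |P|=3: 3 collections, coeffs (), (1), (1,1)
    |P|=4: 1 collection, coeffs (1)


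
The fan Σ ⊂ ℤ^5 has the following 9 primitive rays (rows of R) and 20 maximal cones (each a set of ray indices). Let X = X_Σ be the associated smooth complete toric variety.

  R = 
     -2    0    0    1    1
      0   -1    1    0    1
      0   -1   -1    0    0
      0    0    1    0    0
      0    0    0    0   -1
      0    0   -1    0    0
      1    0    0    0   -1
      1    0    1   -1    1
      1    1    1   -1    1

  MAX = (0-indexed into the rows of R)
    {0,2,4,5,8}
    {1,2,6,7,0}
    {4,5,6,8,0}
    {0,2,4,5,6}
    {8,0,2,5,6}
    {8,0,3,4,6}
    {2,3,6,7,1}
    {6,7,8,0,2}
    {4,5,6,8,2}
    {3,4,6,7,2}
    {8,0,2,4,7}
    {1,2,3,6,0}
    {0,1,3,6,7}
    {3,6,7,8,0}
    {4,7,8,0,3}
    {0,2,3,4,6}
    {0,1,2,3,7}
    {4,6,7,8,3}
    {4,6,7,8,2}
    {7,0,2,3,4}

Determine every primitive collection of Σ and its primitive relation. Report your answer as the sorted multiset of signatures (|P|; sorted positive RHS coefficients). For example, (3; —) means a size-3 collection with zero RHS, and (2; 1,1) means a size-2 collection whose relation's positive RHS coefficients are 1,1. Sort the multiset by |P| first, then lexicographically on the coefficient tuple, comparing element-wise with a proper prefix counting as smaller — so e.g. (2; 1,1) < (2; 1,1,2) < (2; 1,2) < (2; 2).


Minimal non-faces — 9 found among 9 rays, 20 max cones:

  P={3,5}:  v_{3} + v_{5} = 0 — sig = (2; —)
  P={5,7}:  v_{5} + v_{7} = v_{2} + v_{8} — sig = (2; 1,1)
  P={1,5}:  v_{1} + v_{5} = v_{0} + v_{2} + v_{6} + v_{7} — sig = (2; 1,1,1,1)
  P={1,8}:  v_{1} + v_{8} = v_{0} + v_{6} + 2·v_{7} — sig = (2; 1,1,2)
  P={1,4}:  v_{1} + v_{4} = v_{2} + 2·v_{3} — sig = (2; 1,2)
  P={2,3,8}:  v_{2} + v_{3} + v_{8} = v_{7} — sig = (3; 1)
  P={0,4,6,7}:  v_{0} + v_{4} + v_{6} + v_{7} = v_{3} — sig = (4; 1)
  P={0,2,4,6,8}:  v_{0} + v_{2} + v_{4} + v_{6} + v_{8} = 0 — sig = (5; —)
  P={0,2,3,6,7}:  v_{0} + v_{2} + v_{3} + v_{6} + v_{7} = v_{1} — sig = (5; 1)

Hence PRS(X_Σ) =
[(2; —), (2; 1,1), (2; 1,1,1,1), (2; 1,1,2), (2; 1,2), (3; 1), (4; 1), (5; —), (5; 1)]


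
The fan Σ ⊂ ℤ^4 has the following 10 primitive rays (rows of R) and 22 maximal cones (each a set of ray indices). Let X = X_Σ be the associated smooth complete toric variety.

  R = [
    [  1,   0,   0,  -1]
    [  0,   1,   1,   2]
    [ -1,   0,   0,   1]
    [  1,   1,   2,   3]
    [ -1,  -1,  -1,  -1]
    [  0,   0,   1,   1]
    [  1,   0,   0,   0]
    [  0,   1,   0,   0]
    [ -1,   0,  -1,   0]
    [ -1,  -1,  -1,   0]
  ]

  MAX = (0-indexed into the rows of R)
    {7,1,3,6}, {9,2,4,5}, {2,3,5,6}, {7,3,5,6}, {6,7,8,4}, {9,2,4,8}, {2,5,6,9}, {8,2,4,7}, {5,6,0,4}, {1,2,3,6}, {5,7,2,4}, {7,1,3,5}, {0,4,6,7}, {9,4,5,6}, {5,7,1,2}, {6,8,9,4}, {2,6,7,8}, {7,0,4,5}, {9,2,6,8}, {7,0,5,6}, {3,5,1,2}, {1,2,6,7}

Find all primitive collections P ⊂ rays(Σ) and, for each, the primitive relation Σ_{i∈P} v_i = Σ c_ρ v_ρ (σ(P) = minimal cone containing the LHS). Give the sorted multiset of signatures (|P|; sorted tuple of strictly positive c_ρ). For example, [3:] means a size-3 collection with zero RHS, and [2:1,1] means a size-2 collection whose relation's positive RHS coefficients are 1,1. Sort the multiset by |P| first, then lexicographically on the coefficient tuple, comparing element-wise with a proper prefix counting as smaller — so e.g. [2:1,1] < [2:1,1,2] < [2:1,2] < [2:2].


The 18 primitive collections of Σ (r=10, n=4):

  {0,2}:  v_{0} + v_{2} = 0  ⇒ sig = [2:]
  {1,4}:  v_{1} + v_{4} = v_{2}  ⇒ sig = [2:1]
  {5,8}:  v_{5} + v_{8} = v_{2}  ⇒ sig = [2:1]
  {7,9}:  v_{7} + v_{9} = v_{8}  ⇒ sig = [2:1]
  {0,9}:  v_{0} + v_{9} = v_{4} + v_{6}  ⇒ sig = [2:1,1]
  {0,1}:  v_{0} + v_{1} = v_{5} + v_{6} + v_{7}  ⇒ sig = [2:1,1,1]
  {0,8}:  v_{0} + v_{8} = v_{4} + v_{6} + v_{7}  ⇒ sig = [2:1,1,1]
  {3,4}:  v_{3} + v_{4} = v_{2} + v_{5} + v_{6}  ⇒ sig = [2:1,1,1]
  {3,8}:  v_{3} + v_{8} = v_{1} + v_{2} + v_{6}  ⇒ sig = [2:1,1,1]
  {1,8}:  v_{1} + v_{8} = 2·v_{2} + v_{6} + v_{7}  ⇒ sig = [2:1,1,2]
  {1,9}:  v_{1} + v_{9} = 2·v_{2} + v_{6}  ⇒ sig = [2:1,2]
  {0,3}:  v_{0} + v_{3} = 2·v_{5} + 2·v_{6} + v_{7}  ⇒ sig = [2:1,2,2]
  {3,9}:  v_{3} + v_{9} = 2·v_{2} + v_{5} + 2·v_{6}  ⇒ sig = [2:1,2,2]
  {1,5,6}:  v_{1} + v_{5} + v_{6} = v_{3}  ⇒ sig = [3:1]
  {2,4,6}:  v_{2} + v_{4} + v_{6} = v_{9}  ⇒ sig = [3:1]
  {2,3,7}:  v_{2} + v_{3} + v_{7} = 2·v_{1}  ⇒ sig = [3:2]
  {4,5,6,7}:  v_{4} + v_{5} + v_{6} + v_{7} = 0  ⇒ sig = [4:]
  {2,5,6,7}:  v_{2} + v_{5} + v_{6} + v_{7} = v_{1}  ⇒ sig = [4:1]

Signatures (|P|; sorted positive RHS coefficients), sorted:
[[2:], [2:1], [2:1], [2:1], [2:1,1], [2:1,1,1], [2:1,1,1], [2:1,1,1], [2:1,1,1], [2:1,1,2], [2:1,2], [2:1,2,2], [2:1,2,2], [3:1], [3:1], [3:2], [4:], [4:1]]


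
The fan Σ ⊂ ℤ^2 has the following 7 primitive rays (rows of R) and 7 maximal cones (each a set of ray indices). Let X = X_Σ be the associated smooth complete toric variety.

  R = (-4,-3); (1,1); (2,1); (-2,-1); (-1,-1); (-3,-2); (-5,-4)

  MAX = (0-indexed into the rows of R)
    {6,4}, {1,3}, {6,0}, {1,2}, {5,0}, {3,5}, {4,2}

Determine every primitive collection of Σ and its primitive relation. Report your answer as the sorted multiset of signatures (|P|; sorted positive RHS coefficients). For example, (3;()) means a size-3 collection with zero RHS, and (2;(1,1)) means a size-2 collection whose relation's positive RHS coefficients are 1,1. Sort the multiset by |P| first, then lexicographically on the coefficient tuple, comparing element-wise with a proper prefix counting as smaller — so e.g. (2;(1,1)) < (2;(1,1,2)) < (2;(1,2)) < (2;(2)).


|primitive collections| = 14. Relations:

  • {1,4}:  v_{1} + v_{4} = 0  so sig = (2;())
  • {2,3}:  v_{2} + v_{3} = 0  so sig = (2;())
  • {0,1}:  v_{0} + v_{1} = v_{5}  so sig = (2;(1))
  • {0,4}:  v_{0} + v_{4} = v_{6}  so sig = (2;(1))
  • {1,5}:  v_{1} + v_{5} = v_{3}  so sig = (2;(1))
  • {1,6}:  v_{1} + v_{6} = v_{0}  so sig = (2;(1))
  • {2,5}:  v_{2} + v_{5} = v_{4}  so sig = (2;(1))
  • {3,4}:  v_{3} + v_{4} = v_{5}  so sig = (2;(1))
  • {4,5}:  v_{4} + v_{5} = v_{0}  so sig = (2;(1))
  • {3,6}:  v_{3} + v_{6} = v_{0} + v_{5}  so sig = (2;(1,1))
  • {0,2}:  v_{0} + v_{2} = 2·v_{4}  so sig = (2;(2))
  • {0,3}:  v_{0} + v_{3} = 2·v_{5}  so sig = (2;(2))
  • {5,6}:  v_{5} + v_{6} = 2·v_{0}  so sig = (2;(2))
  • {2,6}:  v_{2} + v_{6} = 3·v_{4}  so sig = (2;(3))

so the primitive-relation signature multiset is
{ (2;()) ×2,  (2;(1)) ×7,  (2;(1,1)),  (2;(2)) ×3,  (2;(3)) }


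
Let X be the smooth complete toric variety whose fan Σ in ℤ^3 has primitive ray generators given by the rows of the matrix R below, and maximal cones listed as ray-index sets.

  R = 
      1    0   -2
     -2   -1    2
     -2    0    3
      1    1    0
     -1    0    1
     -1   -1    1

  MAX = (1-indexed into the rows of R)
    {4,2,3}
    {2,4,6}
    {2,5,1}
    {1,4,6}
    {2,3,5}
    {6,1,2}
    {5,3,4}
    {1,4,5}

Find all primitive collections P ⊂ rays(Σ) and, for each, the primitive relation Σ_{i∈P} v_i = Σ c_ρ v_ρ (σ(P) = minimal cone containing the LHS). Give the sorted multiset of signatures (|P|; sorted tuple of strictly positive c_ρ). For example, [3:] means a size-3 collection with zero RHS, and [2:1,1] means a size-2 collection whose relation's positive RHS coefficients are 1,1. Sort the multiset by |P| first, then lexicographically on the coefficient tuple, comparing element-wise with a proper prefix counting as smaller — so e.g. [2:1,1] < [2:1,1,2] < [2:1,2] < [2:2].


Σ has 5 primitive collections:

  • {1,3}:  v_{1} + v_{3} = v_{5} — sig = [2:1]
  • {5,6}:  v_{5} + v_{6} = v_{2} — sig = [2:1]
  • {3,6}:  v_{3} + v_{6} = 2·v_{2} + v_{4} — sig = [2:1,2]
  • {1,2,4}:  v_{1} + v_{2} + v_{4} = 0 — sig = [3:]
  • {2,4,5}:  v_{2} + v_{4} + v_{5} = v_{3} — sig = [3:1]

Signatures (|P|; sorted positive RHS coefficients), sorted:
{ [2:1] ×2,  [2:1,2],  [3:],  [3:1] }


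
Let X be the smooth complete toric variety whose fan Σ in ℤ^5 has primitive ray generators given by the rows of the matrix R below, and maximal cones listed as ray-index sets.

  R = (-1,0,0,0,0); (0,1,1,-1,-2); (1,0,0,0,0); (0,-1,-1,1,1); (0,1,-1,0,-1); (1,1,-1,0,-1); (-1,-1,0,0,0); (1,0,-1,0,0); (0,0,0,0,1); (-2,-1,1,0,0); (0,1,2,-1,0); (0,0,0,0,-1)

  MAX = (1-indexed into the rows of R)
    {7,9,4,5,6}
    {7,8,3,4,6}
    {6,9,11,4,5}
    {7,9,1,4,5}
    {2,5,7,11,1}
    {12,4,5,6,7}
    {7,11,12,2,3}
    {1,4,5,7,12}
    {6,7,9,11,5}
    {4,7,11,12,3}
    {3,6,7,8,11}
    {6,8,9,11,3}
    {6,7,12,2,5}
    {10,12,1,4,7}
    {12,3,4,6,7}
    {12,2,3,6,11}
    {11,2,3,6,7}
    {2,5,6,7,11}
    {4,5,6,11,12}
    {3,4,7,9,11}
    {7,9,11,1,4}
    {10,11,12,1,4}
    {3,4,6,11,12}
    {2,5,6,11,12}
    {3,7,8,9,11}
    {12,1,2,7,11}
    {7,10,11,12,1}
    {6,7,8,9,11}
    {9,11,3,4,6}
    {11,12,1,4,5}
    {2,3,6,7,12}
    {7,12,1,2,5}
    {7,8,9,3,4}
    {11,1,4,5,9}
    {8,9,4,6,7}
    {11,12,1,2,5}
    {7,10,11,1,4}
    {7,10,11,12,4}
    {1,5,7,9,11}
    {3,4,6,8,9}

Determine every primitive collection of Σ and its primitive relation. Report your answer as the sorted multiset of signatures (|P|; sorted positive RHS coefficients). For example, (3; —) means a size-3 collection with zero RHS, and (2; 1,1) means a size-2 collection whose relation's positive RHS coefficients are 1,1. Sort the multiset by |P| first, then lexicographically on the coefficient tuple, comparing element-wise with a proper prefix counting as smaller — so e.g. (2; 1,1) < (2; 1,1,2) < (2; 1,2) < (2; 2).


Primitive collections (23):

  • {1,3}:  v_{1} + v_{3} = 0 — sig = (2; —)
  • {9,12}:  v_{9} + v_{12} = 0 — sig = (2; —)
  • {1,6}:  v_{1} + v_{6} = v_{5} — sig = (2; 1)
  • {2,4}:  v_{2} + v_{4} = v_{12} — sig = (2; 1)
  • {3,5}:  v_{3} + v_{5} = v_{6} — sig = (2; 1)
  • {8,10}:  v_{8} + v_{10} = v_{7} — sig = (2; 1)
  • {6,10}:  v_{6} + v_{10} = v_{1} + v_{12} — sig = (2; 1,1)
  • {1,8}:  v_{1} + v_{8} = v_{6} + v_{7} + v_{9} — sig = (2; 1,1,1)
  • {2,9}:  v_{2} + v_{9} = v_{6} + v_{7} + v_{11} — sig = (2; 1,1,1)
  • {8,12}:  v_{8} + v_{12} = v_{3} + v_{6} + v_{7} — sig = (2; 1,1,1)
  • {3,10}:  v_{3} + v_{10} = v_{4} + v_{7} + v_{11} + v_{12} — sig = (2; 1,1,1,1)
  • {9,10}:  v_{9} + v_{10} = v_{1} + v_{4} + v_{7} + v_{11} — sig = (2; 1,1,1,1)
  • {2,10}:  v_{2} + v_{10} = v_{1} + v_{7} + v_{11} + 2·v_{12} — sig = (2; 1,1,1,2)
  • {5,8}:  v_{5} + v_{8} = 2·v_{6} + v_{7} + v_{9} — sig = (2; 1,1,2)
  • {2,8}:  v_{2} + v_{8} = v_{3} + 2·v_{6} + 2·v_{7} + v_{11} — sig = (2; 1,1,2,2)
  • {5,10}:  v_{5} + v_{10} = 2·v_{1} + v_{12} — sig = (2; 1,2)
  • {4,8,11}:  v_{4} + v_{8} + v_{11} = v_{3} + v_{9} — sig = (3; 1,1)
  • {4,6,7,11}:  v_{4} + v_{6} + v_{7} + v_{11} = 0 — sig = (4; —)
  • {3,6,7,9}:  v_{3} + v_{6} + v_{7} + v_{9} = v_{8} — sig = (4; 1)
  • {4,5,7,11}:  v_{4} + v_{5} + v_{7} + v_{11} = v_{1} — sig = (4; 1)
  • {6,7,11,12}:  v_{6} + v_{7} + v_{11} + v_{12} = v_{2} — sig = (4; 1)
  • {5,7,11,12}:  v_{5} + v_{7} + v_{11} + v_{12} = v_{1} + v_{2} — sig = (4; 1,1)
  • {1,4,7,11,12}:  v_{1} + v_{4} + v_{7} + v_{11} + v_{12} = v_{10} — sig = (5; 1)

so the primitive-relation signature multiset is
    |P|=2: 16 collections, coeffs (), (), (1), (1), (1), (1), (1,1), (1,1,1), (1,1,1), (1,1,1), (1,1,1,1), (1,1,1,1), (1,1,1,2), (1,1,2), (1,1,2,2), (1,2)
    |P|=3: 1 collection, coeffs (1,1)
    |P|=4: 5 collections, coeffs (), (1), (1), (1), (1,1)
    |P|=5: 1 collection, coeffs (1)
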